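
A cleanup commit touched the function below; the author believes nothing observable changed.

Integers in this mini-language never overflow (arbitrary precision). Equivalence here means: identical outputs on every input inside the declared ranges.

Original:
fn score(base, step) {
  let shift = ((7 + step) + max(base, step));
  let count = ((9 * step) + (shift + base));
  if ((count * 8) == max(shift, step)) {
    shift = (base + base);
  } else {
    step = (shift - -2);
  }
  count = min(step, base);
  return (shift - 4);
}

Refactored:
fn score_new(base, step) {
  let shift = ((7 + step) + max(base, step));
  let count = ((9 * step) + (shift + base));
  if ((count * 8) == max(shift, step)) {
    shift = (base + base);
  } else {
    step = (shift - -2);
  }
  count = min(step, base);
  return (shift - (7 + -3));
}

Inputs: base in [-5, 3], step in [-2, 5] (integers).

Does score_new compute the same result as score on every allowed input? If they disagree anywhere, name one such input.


Changes here: arithmetic usage differs, constant usage differs; the full 72-point sweep finds no disagreement.
verdict: equivalent


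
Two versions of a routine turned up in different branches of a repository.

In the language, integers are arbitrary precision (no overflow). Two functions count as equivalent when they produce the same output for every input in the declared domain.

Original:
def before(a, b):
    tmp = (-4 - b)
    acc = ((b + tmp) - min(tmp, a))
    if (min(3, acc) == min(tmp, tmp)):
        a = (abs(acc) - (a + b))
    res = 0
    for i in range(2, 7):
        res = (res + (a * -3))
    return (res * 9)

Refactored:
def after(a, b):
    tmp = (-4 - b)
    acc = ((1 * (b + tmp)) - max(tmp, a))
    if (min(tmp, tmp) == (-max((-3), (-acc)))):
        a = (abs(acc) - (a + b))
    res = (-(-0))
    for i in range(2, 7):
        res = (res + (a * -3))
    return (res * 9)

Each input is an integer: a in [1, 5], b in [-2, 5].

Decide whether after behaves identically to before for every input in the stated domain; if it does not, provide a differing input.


These are not equivalent — on a=1, b=-2 the outputs split (-405 vs -135).
before: tmp = -2; acc = -2; (min(3, acc) == min(tmp, tmp)) -> true; a = 3; res = 0; [i=2]; res = -9; [i=3]; res = -18; [i=4]; res = -27; [i=5]; res = -36; [i=6]; res = -45; return -405
after: tmp = -2; acc = -5; (min(tmp, tmp) == (-max((-3), (-acc)))) -> false; res = 0; [i=2]; res = -3; [i=3]; res = -6; [i=4]; res = -9; [i=5]; res = -12; [i=6]; res = -15; return -135
verdict: not equivalent; witness: a=1, b=-2


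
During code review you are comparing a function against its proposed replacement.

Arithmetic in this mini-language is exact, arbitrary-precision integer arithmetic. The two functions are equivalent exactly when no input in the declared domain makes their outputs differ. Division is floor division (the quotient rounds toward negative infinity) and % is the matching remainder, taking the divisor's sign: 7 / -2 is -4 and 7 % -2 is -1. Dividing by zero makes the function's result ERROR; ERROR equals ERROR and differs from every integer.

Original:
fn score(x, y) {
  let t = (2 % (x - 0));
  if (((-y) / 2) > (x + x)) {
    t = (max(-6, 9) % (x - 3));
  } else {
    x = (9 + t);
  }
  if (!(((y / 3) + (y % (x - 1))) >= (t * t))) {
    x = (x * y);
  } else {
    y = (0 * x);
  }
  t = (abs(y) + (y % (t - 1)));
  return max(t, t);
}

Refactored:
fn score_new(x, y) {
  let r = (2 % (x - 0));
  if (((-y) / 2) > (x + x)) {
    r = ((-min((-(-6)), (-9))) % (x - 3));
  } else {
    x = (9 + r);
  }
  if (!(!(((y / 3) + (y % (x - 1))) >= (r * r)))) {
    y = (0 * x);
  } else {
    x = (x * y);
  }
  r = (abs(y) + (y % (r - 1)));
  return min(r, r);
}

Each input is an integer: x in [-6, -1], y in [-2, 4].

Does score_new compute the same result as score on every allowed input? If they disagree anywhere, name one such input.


Equivalent. There is a behavioral-looking edit here, yet the outcome never shifts on this domain.
Across all 42 domain points the two functions coincide.
One worked example (x=-4, y=3) — score: t becomes -2; next (((-y) / 2) > (x + x)) evaluates to true; next t becomes -5; next (!(((y / 3) + (y % (x - 1))) >= (t * t))) evaluates to true; next x becomes -12; next t becomes 0; next final value 0; score_new: r becomes -2; next (((-y) / 2) > (x + x)) evaluates to true; next r becomes -5; next (!(!(((y / 3) + (y % (x - 1))) >= (r * r)))) evaluates to false; next x becomes -12; next r becomes 0; next final value 0; agreement on 0.
verdict: equivalent


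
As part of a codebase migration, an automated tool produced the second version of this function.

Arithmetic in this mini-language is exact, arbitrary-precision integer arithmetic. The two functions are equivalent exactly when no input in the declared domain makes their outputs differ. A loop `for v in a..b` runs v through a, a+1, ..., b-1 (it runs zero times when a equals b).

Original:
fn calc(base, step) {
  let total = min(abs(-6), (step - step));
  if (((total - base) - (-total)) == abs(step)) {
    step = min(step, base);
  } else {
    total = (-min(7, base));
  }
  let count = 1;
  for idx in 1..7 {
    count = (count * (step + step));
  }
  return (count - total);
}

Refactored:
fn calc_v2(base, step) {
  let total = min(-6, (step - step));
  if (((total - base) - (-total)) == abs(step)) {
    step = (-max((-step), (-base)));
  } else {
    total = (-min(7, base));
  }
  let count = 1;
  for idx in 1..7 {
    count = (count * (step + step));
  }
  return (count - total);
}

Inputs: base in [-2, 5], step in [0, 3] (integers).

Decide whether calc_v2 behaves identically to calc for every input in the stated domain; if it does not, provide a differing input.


On input base=-2, step=2, calc returns 4096 while calc_v2 returns 4094.
verdict: not equivalent; witness: base=-2, step=2


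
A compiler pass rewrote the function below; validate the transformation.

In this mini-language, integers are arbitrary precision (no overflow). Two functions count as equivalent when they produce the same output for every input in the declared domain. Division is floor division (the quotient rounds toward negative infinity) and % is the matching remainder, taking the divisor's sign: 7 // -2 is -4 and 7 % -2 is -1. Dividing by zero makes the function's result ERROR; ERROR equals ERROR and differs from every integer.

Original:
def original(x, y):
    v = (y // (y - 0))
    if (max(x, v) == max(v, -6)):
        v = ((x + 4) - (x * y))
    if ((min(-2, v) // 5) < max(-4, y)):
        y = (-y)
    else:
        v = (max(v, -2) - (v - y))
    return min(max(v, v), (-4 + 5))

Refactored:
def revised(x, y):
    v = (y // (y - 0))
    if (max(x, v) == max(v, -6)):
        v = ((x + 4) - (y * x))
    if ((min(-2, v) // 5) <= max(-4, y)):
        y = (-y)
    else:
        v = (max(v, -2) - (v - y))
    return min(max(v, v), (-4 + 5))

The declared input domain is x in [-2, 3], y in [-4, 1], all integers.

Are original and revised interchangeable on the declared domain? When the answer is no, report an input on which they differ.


Try x=-2, y=-1.
original: v becomes 1; next (max(x, v) == max(v, -6)) evaluates to true; next v becomes 0; next ((min(-2, v) // 5) < max(-4, y)) evaluates to false; next v becomes -1; next final value -1
revised: v becomes 1; next (max(x, v) == max(v, -6)) evaluates to true; next v becomes 0; next ((min(-2, v) // 5) <= max(-4, y)) evaluates to true; next y becomes 1; next final value 0
-1 vs 0 — the two versions disagree here.
verdict: not equivalent; witness: x=-2, y=-1


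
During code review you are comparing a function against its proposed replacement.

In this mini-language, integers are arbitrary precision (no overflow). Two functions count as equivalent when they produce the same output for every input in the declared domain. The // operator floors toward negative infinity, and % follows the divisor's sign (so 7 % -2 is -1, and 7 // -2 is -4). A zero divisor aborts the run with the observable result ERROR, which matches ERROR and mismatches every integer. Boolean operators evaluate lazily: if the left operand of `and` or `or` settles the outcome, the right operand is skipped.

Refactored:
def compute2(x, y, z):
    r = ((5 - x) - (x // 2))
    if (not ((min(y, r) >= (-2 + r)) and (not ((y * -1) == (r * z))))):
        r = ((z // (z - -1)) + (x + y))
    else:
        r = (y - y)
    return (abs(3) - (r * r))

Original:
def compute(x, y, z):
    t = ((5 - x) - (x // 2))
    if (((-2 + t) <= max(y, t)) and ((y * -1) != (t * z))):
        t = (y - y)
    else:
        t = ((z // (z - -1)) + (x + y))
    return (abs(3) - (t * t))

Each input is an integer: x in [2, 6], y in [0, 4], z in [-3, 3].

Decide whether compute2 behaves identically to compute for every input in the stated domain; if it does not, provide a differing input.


One difference looks behavioral, but it never changes the outcome for any declared input; all 175 inputs agree.
verdict: equivalent


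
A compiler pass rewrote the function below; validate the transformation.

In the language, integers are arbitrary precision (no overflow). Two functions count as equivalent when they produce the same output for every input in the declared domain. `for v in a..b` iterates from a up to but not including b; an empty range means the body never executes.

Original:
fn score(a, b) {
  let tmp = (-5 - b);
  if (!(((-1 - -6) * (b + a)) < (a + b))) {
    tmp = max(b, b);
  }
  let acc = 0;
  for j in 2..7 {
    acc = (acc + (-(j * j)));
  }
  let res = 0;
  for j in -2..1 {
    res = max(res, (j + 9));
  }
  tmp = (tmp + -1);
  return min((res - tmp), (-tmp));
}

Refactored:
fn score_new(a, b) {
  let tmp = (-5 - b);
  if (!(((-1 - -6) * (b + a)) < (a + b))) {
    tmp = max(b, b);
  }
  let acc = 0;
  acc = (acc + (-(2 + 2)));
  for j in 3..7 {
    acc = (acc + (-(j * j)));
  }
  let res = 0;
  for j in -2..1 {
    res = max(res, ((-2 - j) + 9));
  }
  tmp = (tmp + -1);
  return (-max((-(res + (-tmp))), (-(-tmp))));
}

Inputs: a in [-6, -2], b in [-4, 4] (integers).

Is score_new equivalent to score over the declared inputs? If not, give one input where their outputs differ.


Comparing the listings, the differences include: constant usage differs; also arithmetic usage differs; also min/max/abs usage differs; also statement counts differ; also loop structure differs.
As a probe, take a=-5, b=-3: score runs tmp=-2, then (!(((-1 - -6) * (b + a)) < (a + b))) is false, then acc=0, then (j=2), then acc=-4, then (j=3), then acc=-13, then (j=4), then acc=-29, then (j=5), then acc=-54, then (j=6), then acc=-90, then res=0, then (j=-2), then res=7, then (j=-1), then res=8, then (j=0), then res=9, then tmp=-3, then returns 3; score_new runs tmp=-2, then (!(((-1 - -6) * (b + a)) < (a + b))) is false, then acc=0, then acc=-4, then (j=3), then acc=-13, then (j=4), then acc=-29, then (j=5), then acc=-54, then (j=6), then acc=-90, then res=0, then (j=-2), then res=9, then (j=-1), then res=9, then (j=0), then res=9, then tmp=-3, then returns 3; both end at 3.
Checked all 45 inputs in the declared domain: the outputs agree on every one.
verdict: equivalent


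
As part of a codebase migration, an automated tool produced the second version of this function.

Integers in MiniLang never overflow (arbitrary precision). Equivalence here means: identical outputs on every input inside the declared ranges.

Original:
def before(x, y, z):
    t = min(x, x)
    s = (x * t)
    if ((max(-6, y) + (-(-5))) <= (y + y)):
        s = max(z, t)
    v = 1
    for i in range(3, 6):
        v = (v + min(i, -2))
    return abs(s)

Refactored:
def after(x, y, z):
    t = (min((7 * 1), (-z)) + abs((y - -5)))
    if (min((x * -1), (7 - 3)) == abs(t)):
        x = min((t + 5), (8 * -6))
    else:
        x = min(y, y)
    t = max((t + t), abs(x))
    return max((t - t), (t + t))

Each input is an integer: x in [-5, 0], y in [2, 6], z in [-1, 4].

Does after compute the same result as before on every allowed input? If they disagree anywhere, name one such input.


The rewrite breaks on x=-5, y=2, z=-1, where the results are 25 and 32.
before: t=-5, then s=25, then ((max(-6, y) + (-(-5))) <= (y + y)) is false, then v=1, then (i=3), then v=-1, then (i=4), then v=-3, then (i=5), then v=-5, then returns 25
after: t=8, then (min((x * -1), (7 - 3)) == abs(t)) is false, then x=2, then t=16, then returns 32
verdict: not equivalent; witness: x=-5, y=2, z=-1


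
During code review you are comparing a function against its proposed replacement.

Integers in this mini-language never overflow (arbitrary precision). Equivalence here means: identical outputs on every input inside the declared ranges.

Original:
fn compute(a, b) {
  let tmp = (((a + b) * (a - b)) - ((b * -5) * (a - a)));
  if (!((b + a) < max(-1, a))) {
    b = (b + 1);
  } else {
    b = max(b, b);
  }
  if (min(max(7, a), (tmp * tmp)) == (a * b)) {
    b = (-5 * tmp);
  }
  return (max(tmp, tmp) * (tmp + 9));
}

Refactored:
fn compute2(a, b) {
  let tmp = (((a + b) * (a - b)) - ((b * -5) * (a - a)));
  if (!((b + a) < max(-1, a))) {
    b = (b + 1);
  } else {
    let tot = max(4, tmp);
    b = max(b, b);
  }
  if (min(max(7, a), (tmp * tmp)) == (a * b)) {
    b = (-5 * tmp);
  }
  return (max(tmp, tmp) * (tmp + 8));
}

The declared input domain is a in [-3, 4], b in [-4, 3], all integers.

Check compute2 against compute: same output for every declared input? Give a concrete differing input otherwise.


These are not equivalent — on a=-3, b=-4 the outputs split (-14 vs -7).
compute: tmp = -7; (!((b + a) < max(-1, a))) -> false; b = -4; (min(max(7, a), (tmp * tmp)) == (a * b)) -> false; return -14
compute2: tmp = -7; (!((b + a) < max(-1, a))) -> false; tot = 4; b = -4; (min(max(7, a), (tmp * tmp)) == (a * b)) -> false; return -7
verdict: not equivalent; witness: a=-3, b=-4


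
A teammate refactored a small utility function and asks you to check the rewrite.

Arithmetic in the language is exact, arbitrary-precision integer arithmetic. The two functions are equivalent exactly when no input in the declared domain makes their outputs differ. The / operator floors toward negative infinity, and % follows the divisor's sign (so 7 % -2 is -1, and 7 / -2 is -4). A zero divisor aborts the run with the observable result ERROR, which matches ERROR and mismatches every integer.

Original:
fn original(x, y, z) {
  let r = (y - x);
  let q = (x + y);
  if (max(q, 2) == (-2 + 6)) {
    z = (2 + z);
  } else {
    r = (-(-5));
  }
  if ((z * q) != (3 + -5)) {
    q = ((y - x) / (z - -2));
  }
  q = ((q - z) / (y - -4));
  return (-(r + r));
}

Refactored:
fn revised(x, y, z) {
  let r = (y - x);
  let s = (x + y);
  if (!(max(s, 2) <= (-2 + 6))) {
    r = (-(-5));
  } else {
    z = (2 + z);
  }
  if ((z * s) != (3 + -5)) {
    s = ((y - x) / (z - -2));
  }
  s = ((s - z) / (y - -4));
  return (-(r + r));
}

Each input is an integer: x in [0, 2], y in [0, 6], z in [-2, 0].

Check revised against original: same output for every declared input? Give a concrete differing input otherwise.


Run the pair on x=0, y=0, z=-2.
original: r becomes 0; next q becomes 0; next (max(q, 2) == (-2 + 6)) evaluates to false; next r becomes 5; next ((z * q) != (3 + -5)) evaluates to true; next hits division by zero so the output is ERROR
revised: r becomes 0; next s becomes 0; next (!(max(s, 2) <= (-2 + 6))) evaluates to false; next z becomes 0; next ((z * s) != (3 + -5)) evaluates to true; next s becomes 0; next s becomes 0; next final value 0
ERROR against 0: the behavior changed.
verdict: not equivalent; witness: x=0, y=0, z=-2


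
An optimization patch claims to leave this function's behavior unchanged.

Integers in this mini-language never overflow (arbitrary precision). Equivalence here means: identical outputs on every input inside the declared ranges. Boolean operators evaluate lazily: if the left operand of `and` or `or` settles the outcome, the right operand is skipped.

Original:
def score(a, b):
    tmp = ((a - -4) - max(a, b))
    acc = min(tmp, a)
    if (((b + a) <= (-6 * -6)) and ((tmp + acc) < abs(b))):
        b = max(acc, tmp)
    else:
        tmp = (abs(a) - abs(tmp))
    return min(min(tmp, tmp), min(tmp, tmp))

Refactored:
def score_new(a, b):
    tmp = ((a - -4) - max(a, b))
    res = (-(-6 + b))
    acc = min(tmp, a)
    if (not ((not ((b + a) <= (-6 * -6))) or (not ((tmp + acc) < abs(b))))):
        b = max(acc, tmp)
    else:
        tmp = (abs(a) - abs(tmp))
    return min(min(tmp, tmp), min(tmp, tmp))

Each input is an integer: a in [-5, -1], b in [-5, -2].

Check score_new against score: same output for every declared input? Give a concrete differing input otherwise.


Comparing the listings, the differences include: boolean connective usage differs, plus local variable names differ, plus statement counts differ, plus constant usage differs, plus arithmetic usage differs.
Tracing a=-5, b=-3: score: tmp := 2 | acc := -5 | (((b + a) <= (-6 * -6)) and ((tmp + acc) < abs(b))): true | b := 2 | result 2 | score_new: tmp := 2 | res := 9 | acc := -5 | (not ((not ((b + a) <= (-6 * -6))) or (not ((tmp + acc) < abs(b))))): true | b := 2 | result 2 — matching result 2.
Every one of the 20 inputs gives matching results.
verdict: equivalent


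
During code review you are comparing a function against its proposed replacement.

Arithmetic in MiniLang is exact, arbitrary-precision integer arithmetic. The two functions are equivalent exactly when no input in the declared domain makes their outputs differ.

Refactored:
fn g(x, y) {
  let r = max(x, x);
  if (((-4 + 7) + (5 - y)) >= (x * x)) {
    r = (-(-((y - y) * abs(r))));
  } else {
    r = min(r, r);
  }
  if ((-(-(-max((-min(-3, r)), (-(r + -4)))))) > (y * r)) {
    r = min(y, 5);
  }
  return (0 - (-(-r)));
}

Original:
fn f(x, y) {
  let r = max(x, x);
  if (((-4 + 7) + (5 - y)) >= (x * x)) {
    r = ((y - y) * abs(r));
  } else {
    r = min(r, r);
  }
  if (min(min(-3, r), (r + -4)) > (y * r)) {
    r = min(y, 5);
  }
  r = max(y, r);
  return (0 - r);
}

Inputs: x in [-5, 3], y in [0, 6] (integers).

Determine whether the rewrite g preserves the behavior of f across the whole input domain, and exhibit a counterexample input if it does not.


These are not equivalent — on x=-5, y=0 the outputs split (0 vs 5).
f: r=-5, then (((-4 + 7) + (5 - y)) >= (x * x)) is false, then r=-5, then (min(min(-3, r), (r + -4)) > (y * r)) is false, then r=0, then returns 0
g: r=-5, then (((-4 + 7) + (5 - y)) >= (x * x)) is false, then r=-5, then ((-(-(-max((-min(-3, r)), (-(r + -4)))))) > (y * r)) is false, then returns 5
verdict: not equivalent; witness: x=-5, y=0


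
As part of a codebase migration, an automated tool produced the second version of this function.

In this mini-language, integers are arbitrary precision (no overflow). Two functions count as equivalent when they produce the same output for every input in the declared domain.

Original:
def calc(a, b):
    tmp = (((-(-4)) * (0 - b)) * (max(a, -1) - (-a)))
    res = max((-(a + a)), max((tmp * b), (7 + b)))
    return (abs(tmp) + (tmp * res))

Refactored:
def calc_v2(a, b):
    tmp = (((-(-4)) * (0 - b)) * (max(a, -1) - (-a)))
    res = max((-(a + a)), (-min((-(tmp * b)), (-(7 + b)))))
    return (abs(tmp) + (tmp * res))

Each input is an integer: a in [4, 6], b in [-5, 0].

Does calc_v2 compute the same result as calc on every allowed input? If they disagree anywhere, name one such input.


Reading the diff, among the changes: min/max/abs usage differs.
Tracing a=5, b=-2: calc: tmp := 80 | res := 5 | result 480 | calc_v2: tmp := 80 | res := 5 | result 480 — matching result 480.
Checked all 18 inputs in the declared domain: the outputs agree on every one.
verdict: equivalent


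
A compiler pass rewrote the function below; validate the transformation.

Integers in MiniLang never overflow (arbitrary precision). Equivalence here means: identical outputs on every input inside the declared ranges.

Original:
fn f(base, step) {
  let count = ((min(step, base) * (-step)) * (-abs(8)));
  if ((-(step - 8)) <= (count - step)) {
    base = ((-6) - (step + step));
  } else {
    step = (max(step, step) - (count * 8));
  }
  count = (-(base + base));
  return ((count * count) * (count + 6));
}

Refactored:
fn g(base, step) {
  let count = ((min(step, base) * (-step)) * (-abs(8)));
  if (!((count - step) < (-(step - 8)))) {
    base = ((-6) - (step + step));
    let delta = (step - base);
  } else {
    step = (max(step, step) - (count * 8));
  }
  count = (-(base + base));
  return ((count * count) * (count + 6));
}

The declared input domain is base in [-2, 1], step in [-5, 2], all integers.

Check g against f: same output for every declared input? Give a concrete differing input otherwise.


Equivalent — the differences include boolean connective usage differs, plus arithmetic usage differs, plus local variable names differ, plus comparison usage differs, plus statement counts differ, yet no declared input distinguishes the two.
Spot check at base=0, step=-4 — f: count := 128 | ((-(step - 8)) <= (count - step)): true | base := 2 | count := -4 | result 32. g: count := 128 | (!((count - step) < (-(step - 8)))): true | base := 2 | delta := -6 | count := -4 | result 32. Both give 32.
Every one of the 32 inputs gives matching results.
verdict: equivalent


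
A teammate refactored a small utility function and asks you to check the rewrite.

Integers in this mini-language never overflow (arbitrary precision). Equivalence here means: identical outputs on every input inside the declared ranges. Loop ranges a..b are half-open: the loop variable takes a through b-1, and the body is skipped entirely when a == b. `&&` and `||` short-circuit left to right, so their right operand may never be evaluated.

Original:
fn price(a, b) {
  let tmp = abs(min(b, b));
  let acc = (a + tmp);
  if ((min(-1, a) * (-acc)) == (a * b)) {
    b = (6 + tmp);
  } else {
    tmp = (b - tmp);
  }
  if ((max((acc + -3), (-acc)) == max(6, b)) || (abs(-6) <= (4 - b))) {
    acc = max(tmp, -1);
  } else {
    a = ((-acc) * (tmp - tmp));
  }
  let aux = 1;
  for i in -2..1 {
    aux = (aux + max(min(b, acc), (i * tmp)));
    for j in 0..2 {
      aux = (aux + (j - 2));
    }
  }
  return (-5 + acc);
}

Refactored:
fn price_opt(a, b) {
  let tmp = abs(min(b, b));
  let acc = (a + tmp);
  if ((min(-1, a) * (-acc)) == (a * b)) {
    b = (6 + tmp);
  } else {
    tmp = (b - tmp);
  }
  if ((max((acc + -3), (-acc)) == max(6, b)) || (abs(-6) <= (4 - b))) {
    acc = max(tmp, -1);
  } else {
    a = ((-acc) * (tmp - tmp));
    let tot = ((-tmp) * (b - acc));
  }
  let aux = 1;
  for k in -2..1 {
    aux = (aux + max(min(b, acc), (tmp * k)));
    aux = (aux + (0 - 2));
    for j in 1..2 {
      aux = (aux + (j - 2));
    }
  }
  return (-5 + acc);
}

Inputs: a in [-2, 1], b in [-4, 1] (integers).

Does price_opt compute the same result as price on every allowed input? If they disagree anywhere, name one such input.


Behavior is preserved: although local variable names differ; arithmetic usage differs; loop structure differs; constant usage differs; statement counts differ, the outputs never diverge.
Tracing a=-2, b=0: price: tmp=0, then acc=-2, then ((min(-1, a) * (-acc)) == (a * b)) is false, then tmp=0, then ((max((acc + -3), (-acc)) == max(6, b)) || (abs(-6) <= (4 - b))) is false, then a=0, then aux=1, then (i=-2), then aux=1, then (j=0), then aux=-1, then (j=1), then aux=-2, then (i=-1), then aux=-2, then (j=0), then aux=-4, then (j=1), then aux=-5, then (i=0), then aux=-5, then (j=0), then aux=-7, then (j=1), then aux=-8, then returns -7 | price_opt: tmp=0, then acc=-2, then ((min(-1, a) * (-acc)) == (a * b)) is false, then tmp=0, then ((max((acc + -3), (-acc)) == max(6, b)) || (abs(-6) <= (4 - b))) is false, then a=0, then tot=0, then aux=1, then (k=-2), then aux=1, then aux=-1, then (j=1), then aux=-2, then (k=-1), then aux=-2, then aux=-4, then (j=1), then aux=-5, then (k=0), then aux=-5, then aux=-7, then (j=1), then aux=-8, then returns -7 — matching result -7.
An exhaustive pass over the 24 declared inputs shows identical outputs.
verdict: equivalent


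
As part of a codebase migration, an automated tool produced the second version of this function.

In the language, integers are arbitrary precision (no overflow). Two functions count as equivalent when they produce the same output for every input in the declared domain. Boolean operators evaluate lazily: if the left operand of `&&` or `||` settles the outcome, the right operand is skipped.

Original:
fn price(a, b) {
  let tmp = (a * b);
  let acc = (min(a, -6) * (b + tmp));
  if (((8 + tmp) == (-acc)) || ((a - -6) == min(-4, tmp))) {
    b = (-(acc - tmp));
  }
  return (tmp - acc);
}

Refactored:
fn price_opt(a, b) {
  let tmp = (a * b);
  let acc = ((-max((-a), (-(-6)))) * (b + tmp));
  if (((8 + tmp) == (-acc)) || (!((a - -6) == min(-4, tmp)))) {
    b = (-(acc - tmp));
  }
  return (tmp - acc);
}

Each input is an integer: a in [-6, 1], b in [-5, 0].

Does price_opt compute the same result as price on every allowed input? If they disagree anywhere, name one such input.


Equivalent. There is a behavioral-looking edit here, yet the outcome never shifts on this domain.
Every one of the 48 inputs gives matching results.
Tracing a=1, b=-1: price: tmp=-1, then acc=12, then (((8 + tmp) == (-acc)) || ((a - -6) == min(-4, tmp))) is false, then returns -13 | price_opt: tmp=-1, then acc=12, then (((8 + tmp) == (-acc)) || (!((a - -6) == min(-4, tmp)))) is true, then b=-13, then returns -13 — matching result -13.
verdict: equivalent


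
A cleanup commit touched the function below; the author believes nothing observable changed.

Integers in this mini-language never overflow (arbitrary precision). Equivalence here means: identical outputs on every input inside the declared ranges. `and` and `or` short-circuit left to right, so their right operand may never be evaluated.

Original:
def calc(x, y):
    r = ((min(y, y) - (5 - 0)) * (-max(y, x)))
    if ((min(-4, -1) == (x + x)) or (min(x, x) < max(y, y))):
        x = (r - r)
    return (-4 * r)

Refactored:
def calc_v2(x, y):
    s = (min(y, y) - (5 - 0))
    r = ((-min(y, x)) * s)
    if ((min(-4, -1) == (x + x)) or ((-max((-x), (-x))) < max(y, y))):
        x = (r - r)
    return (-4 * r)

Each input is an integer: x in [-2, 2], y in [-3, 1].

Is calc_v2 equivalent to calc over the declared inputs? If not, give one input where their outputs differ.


At x=-2, y=-3: calc gives 64, calc_v2 gives 96.
verdict: not equivalent; witness: x=-2, y=-3


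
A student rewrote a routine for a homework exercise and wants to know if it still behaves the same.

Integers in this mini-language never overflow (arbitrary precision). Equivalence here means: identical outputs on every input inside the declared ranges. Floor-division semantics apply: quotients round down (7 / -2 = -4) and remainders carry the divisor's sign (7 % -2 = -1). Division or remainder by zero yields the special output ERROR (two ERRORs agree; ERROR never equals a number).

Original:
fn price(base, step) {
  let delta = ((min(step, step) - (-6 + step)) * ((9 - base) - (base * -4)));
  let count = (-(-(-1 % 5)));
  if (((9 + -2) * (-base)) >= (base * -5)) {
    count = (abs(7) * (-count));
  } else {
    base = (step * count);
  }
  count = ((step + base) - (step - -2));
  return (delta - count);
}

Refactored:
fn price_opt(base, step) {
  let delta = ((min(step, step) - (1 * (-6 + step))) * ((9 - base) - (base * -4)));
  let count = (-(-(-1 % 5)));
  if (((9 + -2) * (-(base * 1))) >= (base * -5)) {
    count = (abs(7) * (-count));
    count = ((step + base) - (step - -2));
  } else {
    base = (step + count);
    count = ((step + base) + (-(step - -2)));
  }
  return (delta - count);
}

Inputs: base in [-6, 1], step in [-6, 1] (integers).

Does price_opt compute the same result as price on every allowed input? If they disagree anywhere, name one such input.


Consider the input base=1, step=-6.
price: delta := 72 | count := 4 | (((9 + -2) * (-base)) >= (base * -5)): false | base := -24 | count := -26 | result 98
price_opt: delta := 72 | count := 4 | (((9 + -2) * (-(base * 1))) >= (base * -5)): false | base := -2 | count := -4 | result 76
98 and 76 differ, so these are not the same function on this domain.
verdict: not equivalent; witness: base=1, step=-6


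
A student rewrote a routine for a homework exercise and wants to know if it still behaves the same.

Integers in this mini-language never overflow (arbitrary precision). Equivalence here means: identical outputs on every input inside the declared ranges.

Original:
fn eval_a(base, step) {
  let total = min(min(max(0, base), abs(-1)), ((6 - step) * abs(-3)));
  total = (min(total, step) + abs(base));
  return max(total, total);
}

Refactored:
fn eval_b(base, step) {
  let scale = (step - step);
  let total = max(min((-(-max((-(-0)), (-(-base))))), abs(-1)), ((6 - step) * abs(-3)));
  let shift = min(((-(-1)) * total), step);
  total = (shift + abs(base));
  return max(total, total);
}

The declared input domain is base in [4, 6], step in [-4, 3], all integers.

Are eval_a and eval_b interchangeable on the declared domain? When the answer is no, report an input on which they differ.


The rewrite breaks on base=4, step=2, where the results are 5 and 6.
eval_a: total=1, then total=5, then returns 5
eval_b: scale=0, then total=12, then shift=2, then total=6, then returns 6
verdict: not equivalent; witness: base=4, step=2


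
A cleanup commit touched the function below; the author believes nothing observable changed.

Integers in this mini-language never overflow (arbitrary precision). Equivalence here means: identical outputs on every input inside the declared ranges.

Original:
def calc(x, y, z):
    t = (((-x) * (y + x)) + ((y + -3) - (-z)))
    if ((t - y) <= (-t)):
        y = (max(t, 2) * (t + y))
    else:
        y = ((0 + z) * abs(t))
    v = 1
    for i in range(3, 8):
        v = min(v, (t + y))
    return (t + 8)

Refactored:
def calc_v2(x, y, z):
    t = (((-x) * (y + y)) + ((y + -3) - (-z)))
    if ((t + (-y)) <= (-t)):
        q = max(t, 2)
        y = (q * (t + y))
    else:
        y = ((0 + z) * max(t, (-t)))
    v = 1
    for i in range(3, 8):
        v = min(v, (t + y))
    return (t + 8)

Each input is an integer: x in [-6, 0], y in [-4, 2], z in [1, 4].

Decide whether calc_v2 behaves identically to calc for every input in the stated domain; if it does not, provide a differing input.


Evaluate both at x=-6, y=-4, z=1.
calc: t = -66; ((t - y) <= (-t)) -> true; y = -140; v = 1; [i=3]; v = -206; [i=4]; v = -206; [i=5]; v = -206; [i=6]; v = -206; [i=7]; v = -206; return -58
calc_v2: t = -54; ((t + (-y)) <= (-t)) -> true; q = 2; y = -116; v = 1; [i=3]; v = -170; [i=4]; v = -170; [i=5]; v = -170; [i=6]; v = -170; [i=7]; v = -170; return -46
-58 != -46, so the rewrite changes behavior.
verdict: not equivalent; witness: x=-6, y=-4, z=1


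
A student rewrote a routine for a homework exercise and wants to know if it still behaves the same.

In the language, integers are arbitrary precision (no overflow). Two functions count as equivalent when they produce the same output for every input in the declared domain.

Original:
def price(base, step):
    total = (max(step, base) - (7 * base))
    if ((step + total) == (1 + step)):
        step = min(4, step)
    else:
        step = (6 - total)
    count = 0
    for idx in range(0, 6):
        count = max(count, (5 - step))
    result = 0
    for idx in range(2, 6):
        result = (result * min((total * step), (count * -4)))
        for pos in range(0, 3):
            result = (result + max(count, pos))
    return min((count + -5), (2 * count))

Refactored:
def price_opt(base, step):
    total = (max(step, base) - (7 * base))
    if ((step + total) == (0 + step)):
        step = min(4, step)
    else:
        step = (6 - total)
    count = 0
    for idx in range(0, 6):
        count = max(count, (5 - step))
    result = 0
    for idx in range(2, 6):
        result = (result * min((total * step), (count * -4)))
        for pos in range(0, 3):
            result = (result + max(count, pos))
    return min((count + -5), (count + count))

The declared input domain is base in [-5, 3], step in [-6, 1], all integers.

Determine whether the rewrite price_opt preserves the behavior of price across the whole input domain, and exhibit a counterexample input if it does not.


base=0, step=-6 yields -5 from price but 6 from price_opt.
verdict: not equivalent; witness: base=0, step=-6


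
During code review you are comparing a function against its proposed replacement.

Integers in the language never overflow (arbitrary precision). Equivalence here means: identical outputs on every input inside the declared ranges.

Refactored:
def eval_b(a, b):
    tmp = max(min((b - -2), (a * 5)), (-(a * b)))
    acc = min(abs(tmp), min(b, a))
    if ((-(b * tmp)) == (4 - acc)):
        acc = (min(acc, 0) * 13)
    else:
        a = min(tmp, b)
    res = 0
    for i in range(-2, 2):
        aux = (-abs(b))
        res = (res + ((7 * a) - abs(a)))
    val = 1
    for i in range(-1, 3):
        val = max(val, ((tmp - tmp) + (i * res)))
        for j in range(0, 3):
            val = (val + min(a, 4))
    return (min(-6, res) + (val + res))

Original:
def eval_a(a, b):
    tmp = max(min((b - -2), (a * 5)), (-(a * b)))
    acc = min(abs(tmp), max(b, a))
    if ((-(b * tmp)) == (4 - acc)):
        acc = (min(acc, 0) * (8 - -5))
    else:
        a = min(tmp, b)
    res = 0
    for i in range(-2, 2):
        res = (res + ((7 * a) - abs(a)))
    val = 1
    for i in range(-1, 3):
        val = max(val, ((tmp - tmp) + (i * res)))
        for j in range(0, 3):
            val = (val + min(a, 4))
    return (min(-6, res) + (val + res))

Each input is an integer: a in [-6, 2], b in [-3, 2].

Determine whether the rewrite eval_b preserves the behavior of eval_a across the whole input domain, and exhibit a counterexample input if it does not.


These are not equivalent — on a=2, b=-1 the outputs split (144 vs -44).
eval_a: tmp = 2; acc = 2; ((-(b * tmp)) == (4 - acc)) -> true; acc = 0; res = 0; [i=-2]; res = 12; [i=-1]; res = 24; [i=0]; res = 36; [i=1]; res = 48; val = 1; [i=-1]; val = 1; [j=0]; val = 3; [j=1]; val = 5; [j=2]; val = 7; [i=0]; val = 7; [j=0]; val = 9; [j=1]; val = 11; [j=2]; val = 13; [i=1]; val = 48; [j=0]; val = 50; [j=1]; val = 52; [j=2]; val = 54; [i=2]; val = 96; [j=0]; val = 98; [j=1]; val = 100; [j=2]; val = 102; return 144
eval_b: tmp = 2; acc = -1; ((-(b * tmp)) == (4 - acc)) -> false; a = -1; res = 0; [i=-2]; aux = -1; res = -8; [i=-1]; aux = -1; res = -16; [i=0]; aux = -1; res = -24; [i=1]; aux = -1; res = -32; val = 1; [i=-1]; val = 32; [j=0]; val = 31; [j=1]; val = 30; [j=2]; val = 29; [i=0]; val = 29; [j=0]; val = 28; [j=1]; val = 27; [j=2]; val = 26; [i=1]; val = 26; [j=0]; val = 25; [j=1]; val = 24; [j=2]; val = 23; [i=2]; val = 23; [j=0]; val = 22; [j=1]; val = 21; [j=2]; val = 20; return -44
verdict: not equivalent; witness: a=2, b=-1


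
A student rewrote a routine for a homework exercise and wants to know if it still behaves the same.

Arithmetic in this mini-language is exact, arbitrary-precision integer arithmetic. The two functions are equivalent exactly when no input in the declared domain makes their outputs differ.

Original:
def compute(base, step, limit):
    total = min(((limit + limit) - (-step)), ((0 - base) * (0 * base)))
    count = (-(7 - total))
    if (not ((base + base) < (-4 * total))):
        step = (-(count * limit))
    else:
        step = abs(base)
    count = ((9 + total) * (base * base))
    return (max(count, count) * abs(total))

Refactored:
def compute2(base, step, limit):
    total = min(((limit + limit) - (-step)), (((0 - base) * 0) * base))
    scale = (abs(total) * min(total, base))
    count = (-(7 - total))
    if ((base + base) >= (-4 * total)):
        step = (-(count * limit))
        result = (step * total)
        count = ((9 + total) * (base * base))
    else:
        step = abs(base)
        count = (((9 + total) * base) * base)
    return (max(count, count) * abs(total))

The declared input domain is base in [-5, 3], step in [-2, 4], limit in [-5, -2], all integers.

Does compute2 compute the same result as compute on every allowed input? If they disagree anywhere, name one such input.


Behavior is preserved: although comparison usage differs; also constant usage differs; also arithmetic usage differs; also min/max/abs usage differs; also boolean connective usage differs; also local variable names differ; also statement counts differ, the outputs never diverge.
As a probe, take base=1, step=3, limit=-5: compute runs total := -7 | count := -14 | (not ((base + base) < (-4 * total))): false | step := 1 | count := 2 | result 14; compute2 runs total := -7 | scale := -49 | count := -14 | ((base + base) >= (-4 * total)): false | step := 1 | count := 2 | result 14; both end at 14.
Checked all 252 inputs in the declared domain: the outputs agree on every one.
verdict: equivalent


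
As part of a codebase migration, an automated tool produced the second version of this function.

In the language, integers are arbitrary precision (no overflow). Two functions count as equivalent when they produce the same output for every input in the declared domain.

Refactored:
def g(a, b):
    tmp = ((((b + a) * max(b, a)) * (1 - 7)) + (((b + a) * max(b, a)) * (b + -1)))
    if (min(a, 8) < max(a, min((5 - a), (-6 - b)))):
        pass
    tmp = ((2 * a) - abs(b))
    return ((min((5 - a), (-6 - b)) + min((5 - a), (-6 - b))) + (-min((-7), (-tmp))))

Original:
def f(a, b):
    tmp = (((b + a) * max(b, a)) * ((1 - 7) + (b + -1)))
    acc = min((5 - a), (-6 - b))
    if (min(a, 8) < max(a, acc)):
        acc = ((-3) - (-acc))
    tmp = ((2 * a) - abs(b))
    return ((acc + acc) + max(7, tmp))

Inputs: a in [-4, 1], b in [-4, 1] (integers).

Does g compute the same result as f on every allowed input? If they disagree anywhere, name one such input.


Take a=-4, b=-4.
f: tmp = -352; acc = -2; (min(a, 8) < max(a, acc)) -> true; acc = -5; tmp = -12; return -3
g: tmp = -352; (min(a, 8) < max(a, min((5 - a), (-6 - b)))) -> true; tmp = -12; return 3
-3 vs 3 — the two versions disagree here.
verdict: not equivalent; witness: a=-4, b=-4


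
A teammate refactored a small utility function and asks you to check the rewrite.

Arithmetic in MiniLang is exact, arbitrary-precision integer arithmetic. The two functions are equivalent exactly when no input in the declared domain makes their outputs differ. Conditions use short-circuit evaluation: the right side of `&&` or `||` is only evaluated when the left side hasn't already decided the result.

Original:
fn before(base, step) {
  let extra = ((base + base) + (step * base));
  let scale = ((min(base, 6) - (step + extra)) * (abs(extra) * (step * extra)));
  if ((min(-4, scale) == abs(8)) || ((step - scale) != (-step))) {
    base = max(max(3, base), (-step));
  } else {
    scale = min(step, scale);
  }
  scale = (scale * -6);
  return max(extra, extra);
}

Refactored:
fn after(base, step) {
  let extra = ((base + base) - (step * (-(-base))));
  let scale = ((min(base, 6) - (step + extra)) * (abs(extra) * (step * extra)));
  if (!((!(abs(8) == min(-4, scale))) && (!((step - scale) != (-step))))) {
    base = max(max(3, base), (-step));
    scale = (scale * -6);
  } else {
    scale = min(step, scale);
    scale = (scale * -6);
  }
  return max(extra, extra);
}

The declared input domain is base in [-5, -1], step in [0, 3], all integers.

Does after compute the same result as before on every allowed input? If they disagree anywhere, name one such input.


Evaluate both at base=-5, step=1.
before: extra becomes -15; next scale becomes -2025; next ((min(-4, scale) == abs(8)) || ((step - scale) != (-step))) evaluates to true; next base becomes 3; next scale becomes 12150; next final value -15
after: extra becomes -5; next scale becomes 25; next (!((!(abs(8) == min(-4, scale))) && (!((step - scale) != (-step))))) evaluates to true; next base becomes 3; next scale becomes -150; next final value -5
-15 against -5: the behavior changed.
verdict: not equivalent; witness: base=-5, step=1


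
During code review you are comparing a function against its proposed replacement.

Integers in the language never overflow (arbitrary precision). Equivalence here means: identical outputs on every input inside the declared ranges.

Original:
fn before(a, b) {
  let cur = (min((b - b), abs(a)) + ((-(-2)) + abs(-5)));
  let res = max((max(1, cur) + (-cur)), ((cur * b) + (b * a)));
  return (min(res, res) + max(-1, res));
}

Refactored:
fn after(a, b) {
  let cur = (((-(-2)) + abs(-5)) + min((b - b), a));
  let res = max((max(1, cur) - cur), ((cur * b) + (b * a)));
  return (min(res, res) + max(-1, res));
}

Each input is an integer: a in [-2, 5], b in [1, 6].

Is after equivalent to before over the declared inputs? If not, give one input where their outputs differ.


Take a=-2, b=1.
before: cur = 7; res = 5; return 10
after: cur = 5; res = 3; return 6
10 against 6: the behavior changed.
verdict: not equivalent; witness: a=-2, b=1
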